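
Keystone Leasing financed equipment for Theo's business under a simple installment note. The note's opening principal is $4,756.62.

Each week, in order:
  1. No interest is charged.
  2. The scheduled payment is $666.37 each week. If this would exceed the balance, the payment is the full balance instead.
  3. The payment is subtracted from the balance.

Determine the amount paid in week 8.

Week 1: $4,756.62 − $666.37 → $4,090.25
Week 2: $4,090.25 − $666.37 → $3,423.88
Week 3: $3,423.88 − $666.37 → $2,757.51
Week 4: $2,757.51 − $666.37 → $2,091.14
Week 5: $2,091.14 − $666.37 → $1,424.77
Week 6: $1,424.77 − $666.37 → $758.40
Week 7: $758.40 − $666.37 → $92.03
Week 8: $92.03 − $92.03 → $0.00

$92.03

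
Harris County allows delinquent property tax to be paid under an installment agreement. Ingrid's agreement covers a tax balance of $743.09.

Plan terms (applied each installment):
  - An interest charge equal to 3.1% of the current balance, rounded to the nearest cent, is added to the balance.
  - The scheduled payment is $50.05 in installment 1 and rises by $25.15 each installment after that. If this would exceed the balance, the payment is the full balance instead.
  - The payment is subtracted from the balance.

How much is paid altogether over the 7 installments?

$857.68

Installment 1: $743.09 +$23.04 interest = $766.13; pay $50.05 → $716.08
Installment 2: $716.08 +$22.20 interest = $738.28; pay $75.20 → $663.08
Installment 3: $663.08 +$20.56 interest = $683.64; pay $100.35 → $583.29
Installment 4: $583.29 +$18.08 interest = $601.37; pay $125.50 → $475.87
Installment 5: $475.87 +$14.75 interest = $490.62; pay $150.65 → $339.97
Installment 6: $339.97 +$10.54 interest = $350.51; pay $175.80 → $174.71
Installment 7: $174.71 +$5.42 interest = $180.13; pay $180.13 → $0.00
Total paid: $857.68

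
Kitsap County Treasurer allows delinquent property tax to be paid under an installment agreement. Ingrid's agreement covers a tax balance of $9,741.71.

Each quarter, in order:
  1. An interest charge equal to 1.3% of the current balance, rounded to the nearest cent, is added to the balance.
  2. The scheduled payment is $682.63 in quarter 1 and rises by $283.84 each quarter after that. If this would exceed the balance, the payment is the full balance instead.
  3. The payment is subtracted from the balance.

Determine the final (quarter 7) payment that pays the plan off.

Quarter 1: $9,741.71 +$126.64 interest = $9,868.35; pay $682.63 → $9,185.72
Quarter 2: $9,185.72 +$119.41 interest = $9,305.13; pay $966.47 → $8,338.66
Quarter 3: $8,338.66 +$108.40 interest = $8,447.06; pay $1,250.31 → $7,196.75
Quarter 4: $7,196.75 +$93.56 interest = $7,290.31; pay $1,534.15 → $5,756.16
Quarter 5: $5,756.16 +$74.83 interest = $5,830.99; pay $1,817.99 → $4,013.00
Quarter 6: $4,013.00 +$52.17 interest = $4,065.17; pay $2,101.83 → $1,963.34
Quarter 7: $1,963.34 +$25.52 interest = $1,988.86; pay $1,988.86 → $0.00

$1,988.86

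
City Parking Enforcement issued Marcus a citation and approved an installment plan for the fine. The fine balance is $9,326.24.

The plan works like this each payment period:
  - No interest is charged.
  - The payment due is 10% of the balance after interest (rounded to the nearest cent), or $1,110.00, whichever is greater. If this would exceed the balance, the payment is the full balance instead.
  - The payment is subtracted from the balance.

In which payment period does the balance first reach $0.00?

Payment period 1: opening $9,326.24; payment $1,110.00; balance $8,216.24
Payment period 2: opening $8,216.24; payment $1,110.00; balance $7,106.24
Payment period 3: opening $7,106.24; payment $1,110.00; balance $5,996.24
Payment period 4: opening $5,996.24; payment $1,110.00; balance $4,886.24
Payment period 5: opening $4,886.24; payment $1,110.00; balance $3,776.24
Payment period 6: opening $3,776.24; payment $1,110.00; balance $2,666.24
Payment period 7: opening $2,666.24; payment $1,110.00; balance $1,556.24
Payment period 8: opening $1,556.24; payment $1,110.00; balance $446.24
Payment period 9: opening $446.24; payment $446.24; balance $0.00
Balance reaches $0.00 in payment period 9.

9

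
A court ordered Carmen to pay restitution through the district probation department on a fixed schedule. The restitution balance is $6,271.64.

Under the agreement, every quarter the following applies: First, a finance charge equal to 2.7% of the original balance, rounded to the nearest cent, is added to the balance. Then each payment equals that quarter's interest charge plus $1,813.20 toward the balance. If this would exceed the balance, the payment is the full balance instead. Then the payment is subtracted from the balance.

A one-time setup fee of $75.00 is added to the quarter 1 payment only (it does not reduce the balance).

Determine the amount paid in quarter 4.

$1,001.37

Quarter 1: $6,271.64 +$169.33 interest = $6,440.97; pay $1,982.53 (+ $75.00 fee) → $4,458.44
Quarter 2: $4,458.44 +$169.33 interest = $4,627.77; pay $1,982.53 → $2,645.24
Quarter 3: $2,645.24 +$169.33 interest = $2,814.57; pay $1,982.53 → $832.04
Quarter 4: $832.04 +$169.33 interest = $1,001.37; pay $1,001.37 → $0.00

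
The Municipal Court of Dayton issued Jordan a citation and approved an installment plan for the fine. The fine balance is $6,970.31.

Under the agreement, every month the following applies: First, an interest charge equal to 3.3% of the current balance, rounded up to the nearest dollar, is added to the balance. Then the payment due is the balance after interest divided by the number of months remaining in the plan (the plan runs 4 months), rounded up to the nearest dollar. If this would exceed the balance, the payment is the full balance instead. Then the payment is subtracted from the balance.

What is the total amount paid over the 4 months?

$7,567.31

# | Opening | Interest | Payment | End bal
1 | $6,970.31 | $231.00 | $1,801.00 | $5,400.31
2 | $5,400.31 | $179.00 | $1,860.00 | $3,719.31
3 | $3,719.31 | $123.00 | $1,922.00 | $1,920.31
4 | $1,920.31 | $64.00 | $1,984.31 | $0.00
Total paid: $7,567.31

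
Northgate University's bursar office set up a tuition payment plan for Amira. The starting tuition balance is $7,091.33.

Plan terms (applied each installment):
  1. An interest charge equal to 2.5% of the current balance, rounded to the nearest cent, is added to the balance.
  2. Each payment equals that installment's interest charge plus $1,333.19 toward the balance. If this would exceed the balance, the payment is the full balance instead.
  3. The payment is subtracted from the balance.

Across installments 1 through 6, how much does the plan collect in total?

# | Opening | Interest | Payment | End bal
1 | $7,091.33 | $177.28 | $1,510.47 | $5,758.14
2 | $5,758.14 | $143.95 | $1,477.14 | $4,424.95
3 | $4,424.95 | $110.62 | $1,443.81 | $3,091.76
4 | $3,091.76 | $77.29 | $1,410.48 | $1,758.57
5 | $1,758.57 | $43.96 | $1,377.15 | $425.38
6 | $425.38 | $10.63 | $436.01 | $0.00
Total paid: $7,655.06

$7,655.06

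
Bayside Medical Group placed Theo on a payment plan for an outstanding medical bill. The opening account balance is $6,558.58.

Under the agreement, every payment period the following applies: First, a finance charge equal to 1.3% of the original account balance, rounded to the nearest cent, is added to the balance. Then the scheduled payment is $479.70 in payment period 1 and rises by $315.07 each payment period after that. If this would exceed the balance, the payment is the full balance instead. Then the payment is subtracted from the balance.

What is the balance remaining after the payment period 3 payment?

$4,430.05

Payment period 1: $6,558.58 +$85.26 interest = $6,643.84; pay $479.70 → $6,164.14
Payment period 2: $6,164.14 +$85.26 interest = $6,249.40; pay $794.77 → $5,454.63
Payment period 3: $5,454.63 +$85.26 interest = $5,539.89; pay $1,109.84 → $4,430.05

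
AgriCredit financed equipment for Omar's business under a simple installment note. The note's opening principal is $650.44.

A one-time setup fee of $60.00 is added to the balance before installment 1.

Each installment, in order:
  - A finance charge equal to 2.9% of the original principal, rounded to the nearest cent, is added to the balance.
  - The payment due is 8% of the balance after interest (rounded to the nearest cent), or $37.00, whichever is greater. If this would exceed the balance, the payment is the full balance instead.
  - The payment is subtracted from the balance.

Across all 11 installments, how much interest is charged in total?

$207.46

Installment 1: $710.44 +$18.86 interest = $729.30; pay $58.34 → $670.96
Installment 2: $670.96 +$18.86 interest = $689.82; pay $55.19 → $634.63
Installment 3: $634.63 +$18.86 interest = $653.49; pay $52.28 → $601.21
Installment 4: $601.21 +$18.86 interest = $620.07; pay $49.61 → $570.46
Installment 5: $570.46 +$18.86 interest = $589.32; pay $47.15 → $542.17
Installment 6: $542.17 +$18.86 interest = $561.03; pay $44.88 → $516.15
Installment 7: $516.15 +$18.86 interest = $535.01; pay $42.80 → $492.21
Installment 8: $492.21 +$18.86 interest = $511.07; pay $40.89 → $470.18
Installment 9: $470.18 +$18.86 interest = $489.04; pay $39.12 → $449.92
Installment 10: $449.92 +$18.86 interest = $468.78; pay $37.50 → $431.28
Installment 11: $431.28 +$18.86 interest = $450.14; pay $37.00 → $413.14
Total interest: $18.86 + $18.86 + $18.86 + $18.86 + $18.86 + $18.86 + $18.86 + $18.86 + $18.86 + $18.86 + $18.86 = $207.46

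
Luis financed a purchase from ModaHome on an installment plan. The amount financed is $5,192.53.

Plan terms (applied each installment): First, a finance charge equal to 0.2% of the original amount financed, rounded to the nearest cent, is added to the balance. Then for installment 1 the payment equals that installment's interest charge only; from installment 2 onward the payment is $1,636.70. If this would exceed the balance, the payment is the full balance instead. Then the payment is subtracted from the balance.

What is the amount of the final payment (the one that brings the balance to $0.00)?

Installment 1: $5,192.53 +$10.39 interest = $5,202.92; pay $10.39 → $5,192.53
Installment 2: $5,192.53 +$10.39 interest = $5,202.92; pay $1,636.70 → $3,566.22
Installment 3: $3,566.22 +$10.39 interest = $3,576.61; pay $1,636.70 → $1,939.91
Installment 4: $1,939.91 +$10.39 interest = $1,950.30; pay $1,636.70 → $313.60
Installment 5: $313.60 +$10.39 interest = $323.99; pay $323.99 → $0.00

$323.99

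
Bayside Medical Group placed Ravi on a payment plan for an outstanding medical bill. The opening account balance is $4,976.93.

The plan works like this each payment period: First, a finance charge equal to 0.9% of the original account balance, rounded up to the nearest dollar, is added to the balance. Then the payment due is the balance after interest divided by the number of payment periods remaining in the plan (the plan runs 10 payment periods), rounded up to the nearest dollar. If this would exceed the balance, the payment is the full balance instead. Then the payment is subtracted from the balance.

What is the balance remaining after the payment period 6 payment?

Payment period 1: $4,976.93 +$45.00 interest = $5,021.93; pay $503.00 → $4,518.93
Payment period 2: $4,518.93 +$45.00 interest = $4,563.93; pay $508.00 → $4,055.93
Payment period 3: $4,055.93 +$45.00 interest = $4,100.93; pay $513.00 → $3,587.93
Payment period 4: $3,587.93 +$45.00 interest = $3,632.93; pay $519.00 → $3,113.93
Payment period 5: $3,113.93 +$45.00 interest = $3,158.93; pay $527.00 → $2,631.93
Payment period 6: $2,631.93 +$45.00 interest = $2,676.93; pay $536.00 → $2,140.93

$2,140.93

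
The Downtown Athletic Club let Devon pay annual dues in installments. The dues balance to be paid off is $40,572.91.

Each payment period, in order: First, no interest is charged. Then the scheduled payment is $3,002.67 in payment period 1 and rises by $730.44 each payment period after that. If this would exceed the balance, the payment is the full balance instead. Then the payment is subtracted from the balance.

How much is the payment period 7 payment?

$7,385.31

Payment period 1: opening $40,572.91; payment $3,002.67; balance $37,570.24
Payment period 2: opening $37,570.24; payment $3,733.11; balance $33,837.13
Payment period 3: opening $33,837.13; payment $4,463.55; balance $29,373.58
Payment period 4: opening $29,373.58; payment $5,193.99; balance $24,179.59
Payment period 5: opening $24,179.59; payment $5,924.43; balance $18,255.16
Payment period 6: opening $18,255.16; payment $6,654.87; balance $11,600.29
Payment period 7: opening $11,600.29; payment $7,385.31; balance $4,214.98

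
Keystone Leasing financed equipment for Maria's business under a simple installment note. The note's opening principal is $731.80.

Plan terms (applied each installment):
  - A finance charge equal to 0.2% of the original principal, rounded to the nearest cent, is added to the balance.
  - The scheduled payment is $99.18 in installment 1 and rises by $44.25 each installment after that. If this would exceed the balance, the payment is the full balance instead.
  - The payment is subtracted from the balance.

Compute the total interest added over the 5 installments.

# | Opening | Interest | Payment | End bal
1 | $731.80 | $1.46 | $99.18 | $634.08
2 | $634.08 | $1.46 | $143.43 | $492.11
3 | $492.11 | $1.46 | $187.68 | $305.89
4 | $305.89 | $1.46 | $231.93 | $75.42
5 | $75.42 | $1.46 | $76.88 | $0.00
Total interest: $1.46 + $1.46 + $1.46 + $1.46 + $1.46 = $7.30

$7.30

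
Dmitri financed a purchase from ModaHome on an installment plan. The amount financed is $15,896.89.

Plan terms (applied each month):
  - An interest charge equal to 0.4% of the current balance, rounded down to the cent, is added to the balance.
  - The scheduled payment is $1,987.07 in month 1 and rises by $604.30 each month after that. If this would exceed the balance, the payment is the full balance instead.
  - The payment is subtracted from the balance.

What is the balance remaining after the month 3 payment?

# | Opening | Interest | Payment | End bal
1 | $15,896.89 | $63.58 | $1,987.07 | $13,973.40
2 | $13,973.40 | $55.89 | $2,591.37 | $11,437.92
3 | $11,437.92 | $45.75 | $3,195.67 | $8,288.00

$8,288.00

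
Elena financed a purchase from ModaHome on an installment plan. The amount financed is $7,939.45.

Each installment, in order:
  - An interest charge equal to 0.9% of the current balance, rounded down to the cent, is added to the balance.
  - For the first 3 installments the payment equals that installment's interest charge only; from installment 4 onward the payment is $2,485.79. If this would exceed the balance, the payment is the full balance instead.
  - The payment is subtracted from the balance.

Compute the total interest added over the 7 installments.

$368.99

Installment 1: $7,939.45 +$71.45 interest = $8,010.90; pay $71.45 → $7,939.45
Installment 2: $7,939.45 +$71.45 interest = $8,010.90; pay $71.45 → $7,939.45
Installment 3: $7,939.45 +$71.45 interest = $8,010.90; pay $71.45 → $7,939.45
Installment 4: $7,939.45 +$71.45 interest = $8,010.90; pay $2,485.79 → $5,525.11
Installment 5: $5,525.11 +$49.72 interest = $5,574.83; pay $2,485.79 → $3,089.04
Installment 6: $3,089.04 +$27.80 interest = $3,116.84; pay $2,485.79 → $631.05
Installment 7: $631.05 +$5.67 interest = $636.72; pay $636.72 → $0.00
Total interest: $71.45 + $71.45 + $71.45 + $71.45 + $49.72 + $27.80 + $5.67 = $368.99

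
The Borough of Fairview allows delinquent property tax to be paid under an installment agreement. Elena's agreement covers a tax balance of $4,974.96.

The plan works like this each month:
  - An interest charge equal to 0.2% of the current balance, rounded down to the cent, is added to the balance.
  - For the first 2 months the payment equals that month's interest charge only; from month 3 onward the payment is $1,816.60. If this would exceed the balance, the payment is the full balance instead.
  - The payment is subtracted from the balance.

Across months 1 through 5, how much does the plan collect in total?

# | Opening | Interest | Payment | End bal
1 | $4,974.96 | $9.94 | $9.94 | $4,974.96
2 | $4,974.96 | $9.94 | $9.94 | $4,974.96
3 | $4,974.96 | $9.94 | $1,816.60 | $3,168.30
4 | $3,168.30 | $6.33 | $1,816.60 | $1,358.03
5 | $1,358.03 | $2.71 | $1,360.74 | $0.00
Total paid: $5,013.82

$5,013.82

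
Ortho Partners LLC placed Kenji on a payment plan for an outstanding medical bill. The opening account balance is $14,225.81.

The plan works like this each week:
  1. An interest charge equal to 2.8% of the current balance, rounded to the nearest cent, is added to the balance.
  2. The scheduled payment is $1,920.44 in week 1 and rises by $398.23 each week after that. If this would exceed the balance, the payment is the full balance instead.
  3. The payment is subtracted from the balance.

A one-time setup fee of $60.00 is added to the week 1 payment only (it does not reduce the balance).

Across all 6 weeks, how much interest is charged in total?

$1,498.52

# | Opening | Interest | Payment | Fee | End bal
1 | $14,225.81 | $398.32 | $1,920.44 | $60.00 | $12,703.69
2 | $12,703.69 | $355.70 | $2,318.67 | — | $10,740.72
3 | $10,740.72 | $300.74 | $2,716.90 | — | $8,324.56
4 | $8,324.56 | $233.09 | $3,115.13 | — | $5,442.52
5 | $5,442.52 | $152.39 | $3,513.36 | — | $2,081.55
6 | $2,081.55 | $58.28 | $2,139.83 | — | $0.00
Total interest: $398.32 + $355.70 + $300.74 + $233.09 + $152.39 + $58.28 = $1,498.52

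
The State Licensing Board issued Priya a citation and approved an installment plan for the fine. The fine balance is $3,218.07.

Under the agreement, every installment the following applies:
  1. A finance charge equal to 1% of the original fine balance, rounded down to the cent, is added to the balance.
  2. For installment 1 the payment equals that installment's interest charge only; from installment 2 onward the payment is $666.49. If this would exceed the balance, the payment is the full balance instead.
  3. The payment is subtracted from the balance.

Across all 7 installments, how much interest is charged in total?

$225.26

# | Opening | Interest | Payment | End bal
1 | $3,218.07 | $32.18 | $32.18 | $3,218.07
2 | $3,218.07 | $32.18 | $666.49 | $2,583.76
3 | $2,583.76 | $32.18 | $666.49 | $1,949.45
4 | $1,949.45 | $32.18 | $666.49 | $1,315.14
5 | $1,315.14 | $32.18 | $666.49 | $680.83
6 | $680.83 | $32.18 | $666.49 | $46.52
7 | $46.52 | $32.18 | $78.70 | $0.00
Total interest: $32.18 + $32.18 + $32.18 + $32.18 + $32.18 + $32.18 + $32.18 = $225.26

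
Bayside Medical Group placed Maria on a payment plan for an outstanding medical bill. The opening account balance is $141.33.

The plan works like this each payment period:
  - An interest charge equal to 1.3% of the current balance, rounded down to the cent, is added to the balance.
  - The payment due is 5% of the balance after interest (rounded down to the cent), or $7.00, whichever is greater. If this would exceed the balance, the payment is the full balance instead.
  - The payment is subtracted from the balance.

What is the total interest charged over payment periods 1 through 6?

Payment period 1: opening $141.33; interest $1.83 → $143.16; payment $7.15; balance $136.01
Payment period 2: opening $136.01; interest $1.76 → $137.77; payment $7.00; balance $130.77
Payment period 3: opening $130.77; interest $1.70 → $132.47; payment $7.00; balance $125.47
Payment period 4: opening $125.47; interest $1.63 → $127.10; payment $7.00; balance $120.10
Payment period 5: opening $120.10; interest $1.56 → $121.66; payment $7.00; balance $114.66
Payment period 6: opening $114.66; interest $1.49 → $116.15; payment $7.00; balance $109.15
Total interest: $1.83 + $1.76 + $1.70 + $1.63 + $1.56 + $1.49 = $9.97

$9.97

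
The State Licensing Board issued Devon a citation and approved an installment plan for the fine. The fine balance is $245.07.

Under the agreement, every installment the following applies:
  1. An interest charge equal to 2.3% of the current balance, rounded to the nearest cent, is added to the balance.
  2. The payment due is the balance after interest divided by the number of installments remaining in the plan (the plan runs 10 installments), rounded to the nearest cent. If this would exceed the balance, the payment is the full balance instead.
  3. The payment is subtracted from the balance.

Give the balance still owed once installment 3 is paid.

$183.66

Installment 1: opening $245.07; interest $5.64 → $250.71; payment $25.07; balance $225.64
Installment 2: opening $225.64; interest $5.19 → $230.83; payment $25.65; balance $205.18
Installment 3: opening $205.18; interest $4.72 → $209.90; payment $26.24; balance $183.66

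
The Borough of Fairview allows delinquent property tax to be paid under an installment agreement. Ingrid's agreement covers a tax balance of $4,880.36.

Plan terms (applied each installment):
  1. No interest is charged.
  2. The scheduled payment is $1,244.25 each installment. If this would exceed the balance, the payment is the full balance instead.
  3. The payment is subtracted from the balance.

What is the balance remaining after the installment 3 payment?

Installment 1: opening $4,880.36; payment $1,244.25; balance $3,636.11
Installment 2: opening $3,636.11; payment $1,244.25; balance $2,391.86
Installment 3: opening $2,391.86; payment $1,244.25; balance $1,147.61

$1,147.61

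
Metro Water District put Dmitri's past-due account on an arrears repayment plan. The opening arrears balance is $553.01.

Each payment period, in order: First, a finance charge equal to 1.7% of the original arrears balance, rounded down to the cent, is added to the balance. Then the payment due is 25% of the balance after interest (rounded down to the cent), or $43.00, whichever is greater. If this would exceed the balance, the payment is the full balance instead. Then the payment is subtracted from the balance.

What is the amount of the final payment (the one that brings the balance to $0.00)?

$27.75

Payment period 1: opening $553.01; interest $9.40 → $562.41; payment $140.60; balance $421.81
Payment period 2: opening $421.81; interest $9.40 → $431.21; payment $107.80; balance $323.41
Payment period 3: opening $323.41; interest $9.40 → $332.81; payment $83.20; balance $249.61
Payment period 4: opening $249.61; interest $9.40 → $259.01; payment $64.75; balance $194.26
Payment period 5: opening $194.26; interest $9.40 → $203.66; payment $50.91; balance $152.75
Payment period 6: opening $152.75; interest $9.40 → $162.15; payment $43.00; balance $119.15
Payment period 7: opening $119.15; interest $9.40 → $128.55; payment $43.00; balance $85.55
Payment period 8: opening $85.55; interest $9.40 → $94.95; payment $43.00; balance $51.95
Payment period 9: opening $51.95; interest $9.40 → $61.35; payment $43.00; balance $18.35
Payment period 10: opening $18.35; interest $9.40 → $27.75; payment $27.75; balance $0.00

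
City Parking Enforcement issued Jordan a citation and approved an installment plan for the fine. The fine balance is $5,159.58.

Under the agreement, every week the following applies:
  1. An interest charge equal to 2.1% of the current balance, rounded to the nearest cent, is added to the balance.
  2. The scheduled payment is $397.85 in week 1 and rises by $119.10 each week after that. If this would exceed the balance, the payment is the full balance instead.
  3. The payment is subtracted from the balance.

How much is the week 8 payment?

Week 1: opening $5,159.58; interest $108.35 → $5,267.93; payment $397.85; balance $4,870.08
Week 2: opening $4,870.08; interest $102.27 → $4,972.35; payment $516.95; balance $4,455.40
Week 3: opening $4,455.40; interest $93.56 → $4,548.96; payment $636.05; balance $3,912.91
Week 4: opening $3,912.91; interest $82.17 → $3,995.08; payment $755.15; balance $3,239.93
Week 5: opening $3,239.93; interest $68.04 → $3,307.97; payment $874.25; balance $2,433.72
Week 6: opening $2,433.72; interest $51.11 → $2,484.83; payment $993.35; balance $1,491.48
Week 7: opening $1,491.48; interest $31.32 → $1,522.80; payment $1,112.45; balance $410.35
Week 8: opening $410.35; interest $8.62 → $418.97; payment $418.97; balance $0.00

$418.97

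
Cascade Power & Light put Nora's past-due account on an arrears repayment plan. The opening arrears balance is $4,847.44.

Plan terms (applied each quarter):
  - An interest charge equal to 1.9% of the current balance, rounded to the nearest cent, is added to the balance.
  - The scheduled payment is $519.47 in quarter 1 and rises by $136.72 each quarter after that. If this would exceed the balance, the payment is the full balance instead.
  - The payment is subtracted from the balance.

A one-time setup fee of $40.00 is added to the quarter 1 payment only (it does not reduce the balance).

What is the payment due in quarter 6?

Quarter 1: opening $4,847.44; interest $92.10 → $4,939.54; payment $519.47 (+ $40.00 fee); balance $4,420.07
Quarter 2: opening $4,420.07; interest $83.98 → $4,504.05; payment $656.19; balance $3,847.86
Quarter 3: opening $3,847.86; interest $73.11 → $3,920.97; payment $792.91; balance $3,128.06
Quarter 4: opening $3,128.06; interest $59.43 → $3,187.49; payment $929.63; balance $2,257.86
Quarter 5: opening $2,257.86; interest $42.90 → $2,300.76; payment $1,066.35; balance $1,234.41
Quarter 6: opening $1,234.41; interest $23.45 → $1,257.86; payment $1,203.07; balance $54.79

$1,203.07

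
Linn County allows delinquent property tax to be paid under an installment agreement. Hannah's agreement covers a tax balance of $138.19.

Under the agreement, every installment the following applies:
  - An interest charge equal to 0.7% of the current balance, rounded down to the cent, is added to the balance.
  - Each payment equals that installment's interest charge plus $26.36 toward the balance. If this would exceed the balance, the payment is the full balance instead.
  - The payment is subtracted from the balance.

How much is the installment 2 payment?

Installment 1: opening $138.19; interest $0.96 → $139.15; payment $27.32; balance $111.83
Installment 2: opening $111.83; interest $0.78 → $112.61; payment $27.14; balance $85.47

$27.14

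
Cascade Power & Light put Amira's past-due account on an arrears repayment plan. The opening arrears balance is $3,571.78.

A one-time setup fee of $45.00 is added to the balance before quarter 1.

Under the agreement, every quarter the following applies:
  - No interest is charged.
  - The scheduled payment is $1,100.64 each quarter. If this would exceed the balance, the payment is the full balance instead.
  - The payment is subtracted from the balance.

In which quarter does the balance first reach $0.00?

# | Opening | Payment | End bal
1 | $3,616.78 | $1,100.64 | $2,516.14
2 | $2,516.14 | $1,100.64 | $1,415.50
3 | $1,415.50 | $1,100.64 | $314.86
4 | $314.86 | $314.86 | $0.00
Balance reaches $0.00 in quarter 4.

4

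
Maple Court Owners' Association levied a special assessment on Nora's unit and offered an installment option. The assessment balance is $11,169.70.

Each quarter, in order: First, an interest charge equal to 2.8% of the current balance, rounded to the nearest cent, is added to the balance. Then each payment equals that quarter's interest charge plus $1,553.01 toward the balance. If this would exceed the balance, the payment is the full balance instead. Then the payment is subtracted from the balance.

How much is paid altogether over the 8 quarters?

$12,454.15

# | Opening | Interest | Payment | End bal
1 | $11,169.70 | $312.75 | $1,865.76 | $9,616.69
2 | $9,616.69 | $269.27 | $1,822.28 | $8,063.68
3 | $8,063.68 | $225.78 | $1,778.79 | $6,510.67
4 | $6,510.67 | $182.30 | $1,735.31 | $4,957.66
5 | $4,957.66 | $138.81 | $1,691.82 | $3,404.65
6 | $3,404.65 | $95.33 | $1,648.34 | $1,851.64
7 | $1,851.64 | $51.85 | $1,604.86 | $298.63
8 | $298.63 | $8.36 | $306.99 | $0.00
Total paid: $12,454.15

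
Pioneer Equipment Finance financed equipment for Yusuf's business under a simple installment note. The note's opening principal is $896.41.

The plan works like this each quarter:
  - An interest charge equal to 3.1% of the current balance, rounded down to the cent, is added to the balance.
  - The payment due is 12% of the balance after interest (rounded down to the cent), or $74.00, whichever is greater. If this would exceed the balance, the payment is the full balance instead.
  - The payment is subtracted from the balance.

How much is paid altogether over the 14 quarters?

Quarter 1: opening $896.41; interest $27.78 → $924.19; payment $110.90; balance $813.29
Quarter 2: opening $813.29; interest $25.21 → $838.50; payment $100.62; balance $737.88
Quarter 3: opening $737.88; interest $22.87 → $760.75; payment $91.29; balance $669.46
Quarter 4: opening $669.46; interest $20.75 → $690.21; payment $82.82; balance $607.39
Quarter 5: opening $607.39; interest $18.82 → $626.21; payment $75.14; balance $551.07
Quarter 6: opening $551.07; interest $17.08 → $568.15; payment $74.00; balance $494.15
Quarter 7: opening $494.15; interest $15.31 → $509.46; payment $74.00; balance $435.46
Quarter 8: opening $435.46; interest $13.49 → $448.95; payment $74.00; balance $374.95
Quarter 9: opening $374.95; interest $11.62 → $386.57; payment $74.00; balance $312.57
Quarter 10: opening $312.57; interest $9.68 → $322.25; payment $74.00; balance $248.25
Quarter 11: opening $248.25; interest $7.69 → $255.94; payment $74.00; balance $181.94
Quarter 12: opening $181.94; interest $5.64 → $187.58; payment $74.00; balance $113.58
Quarter 13: opening $113.58; interest $3.52 → $117.10; payment $74.00; balance $43.10
Quarter 14: opening $43.10; interest $1.33 → $44.43; payment $44.43; balance $0.00
Total paid: $1,097.20

$1,097.20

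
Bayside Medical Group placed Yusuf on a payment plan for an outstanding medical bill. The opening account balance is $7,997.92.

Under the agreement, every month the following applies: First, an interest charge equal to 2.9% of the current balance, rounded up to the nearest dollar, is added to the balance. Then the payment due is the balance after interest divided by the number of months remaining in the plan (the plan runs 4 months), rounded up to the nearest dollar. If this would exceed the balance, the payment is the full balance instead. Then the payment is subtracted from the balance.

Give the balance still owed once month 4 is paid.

$0.00

Month 1: opening $7,997.92; interest $232.00 → $8,229.92; payment $2,058.00; balance $6,171.92
Month 2: opening $6,171.92; interest $179.00 → $6,350.92; payment $2,117.00; balance $4,233.92
Month 3: opening $4,233.92; interest $123.00 → $4,356.92; payment $2,179.00; balance $2,177.92
Month 4: opening $2,177.92; interest $64.00 → $2,241.92; payment $2,241.92; balance $0.00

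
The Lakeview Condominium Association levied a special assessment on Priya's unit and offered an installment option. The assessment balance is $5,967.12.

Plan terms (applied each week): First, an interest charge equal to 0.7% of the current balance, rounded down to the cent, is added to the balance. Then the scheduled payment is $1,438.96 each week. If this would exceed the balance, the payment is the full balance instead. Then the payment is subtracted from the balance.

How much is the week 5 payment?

$321.61

Week 1: opening $5,967.12; interest $41.76 → $6,008.88; payment $1,438.96; balance $4,569.92
Week 2: opening $4,569.92; interest $31.98 → $4,601.90; payment $1,438.96; balance $3,162.94
Week 3: opening $3,162.94; interest $22.14 → $3,185.08; payment $1,438.96; balance $1,746.12
Week 4: opening $1,746.12; interest $12.22 → $1,758.34; payment $1,438.96; balance $319.38
Week 5: opening $319.38; interest $2.23 → $321.61; payment $321.61; balance $0.00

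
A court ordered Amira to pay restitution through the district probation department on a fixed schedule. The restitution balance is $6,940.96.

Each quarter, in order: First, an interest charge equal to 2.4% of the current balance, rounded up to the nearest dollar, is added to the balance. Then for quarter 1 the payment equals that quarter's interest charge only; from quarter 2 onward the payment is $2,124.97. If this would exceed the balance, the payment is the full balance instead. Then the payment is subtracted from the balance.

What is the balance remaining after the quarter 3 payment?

$2,978.02

Quarter 1: opening $6,940.96; interest $167.00 → $7,107.96; payment $167.00; balance $6,940.96
Quarter 2: opening $6,940.96; interest $167.00 → $7,107.96; payment $2,124.97; balance $4,982.99
Quarter 3: opening $4,982.99; interest $120.00 → $5,102.99; payment $2,124.97; balance $2,978.02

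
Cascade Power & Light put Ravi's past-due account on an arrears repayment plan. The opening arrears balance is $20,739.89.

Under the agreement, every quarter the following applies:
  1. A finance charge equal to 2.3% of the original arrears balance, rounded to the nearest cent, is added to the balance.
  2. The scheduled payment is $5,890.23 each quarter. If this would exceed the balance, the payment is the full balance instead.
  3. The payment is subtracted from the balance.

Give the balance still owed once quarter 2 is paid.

$9,913.47

# | Opening | Interest | Payment | End bal
1 | $20,739.89 | $477.02 | $5,890.23 | $15,326.68
2 | $15,326.68 | $477.02 | $5,890.23 | $9,913.47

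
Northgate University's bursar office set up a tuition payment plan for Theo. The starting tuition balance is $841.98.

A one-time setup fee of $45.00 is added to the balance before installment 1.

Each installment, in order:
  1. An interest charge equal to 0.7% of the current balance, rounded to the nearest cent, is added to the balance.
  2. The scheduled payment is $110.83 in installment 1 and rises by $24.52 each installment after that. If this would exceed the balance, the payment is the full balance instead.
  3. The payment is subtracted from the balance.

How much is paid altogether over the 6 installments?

$909.70

Installment 1: $886.98 +$6.21 interest = $893.19; pay $110.83 → $782.36
Installment 2: $782.36 +$5.48 interest = $787.84; pay $135.35 → $652.49
Installment 3: $652.49 +$4.57 interest = $657.06; pay $159.87 → $497.19
Installment 4: $497.19 +$3.48 interest = $500.67; pay $184.39 → $316.28
Installment 5: $316.28 +$2.21 interest = $318.49; pay $208.91 → $109.58
Installment 6: $109.58 +$0.77 interest = $110.35; pay $110.35 → $0.00
Total paid: $909.70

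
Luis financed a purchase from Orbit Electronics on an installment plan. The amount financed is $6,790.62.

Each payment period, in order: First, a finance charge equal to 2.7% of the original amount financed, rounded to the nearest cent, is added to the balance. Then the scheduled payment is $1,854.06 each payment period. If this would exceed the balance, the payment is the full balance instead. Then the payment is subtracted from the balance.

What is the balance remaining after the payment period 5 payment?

$0.00

Payment period 1: opening $6,790.62; interest $183.35 → $6,973.97; payment $1,854.06; balance $5,119.91
Payment period 2: opening $5,119.91; interest $183.35 → $5,303.26; payment $1,854.06; balance $3,449.20
Payment period 3: opening $3,449.20; interest $183.35 → $3,632.55; payment $1,854.06; balance $1,778.49
Payment period 4: opening $1,778.49; interest $183.35 → $1,961.84; payment $1,854.06; balance $107.78
Payment period 5: opening $107.78; interest $183.35 → $291.13; payment $291.13; balance $0.00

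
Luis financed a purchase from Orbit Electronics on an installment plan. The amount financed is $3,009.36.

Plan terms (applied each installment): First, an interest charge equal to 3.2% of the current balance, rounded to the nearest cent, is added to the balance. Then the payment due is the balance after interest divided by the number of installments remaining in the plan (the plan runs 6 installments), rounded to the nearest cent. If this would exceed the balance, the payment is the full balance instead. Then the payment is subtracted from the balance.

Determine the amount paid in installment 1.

$517.61

Installment 1: $3,009.36 +$96.30 interest = $3,105.66; pay $517.61 → $2,588.05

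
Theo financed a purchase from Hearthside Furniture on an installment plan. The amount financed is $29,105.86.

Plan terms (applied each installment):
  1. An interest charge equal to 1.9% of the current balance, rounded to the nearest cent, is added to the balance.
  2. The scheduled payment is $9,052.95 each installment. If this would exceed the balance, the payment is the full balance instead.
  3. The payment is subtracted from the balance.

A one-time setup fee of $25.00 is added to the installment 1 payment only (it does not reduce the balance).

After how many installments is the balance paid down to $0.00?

Installment 1: $29,105.86 +$553.01 interest = $29,658.87; pay $9,052.95 (+ $25.00 fee) → $20,605.92
Installment 2: $20,605.92 +$391.51 interest = $20,997.43; pay $9,052.95 → $11,944.48
Installment 3: $11,944.48 +$226.95 interest = $12,171.43; pay $9,052.95 → $3,118.48
Installment 4: $3,118.48 +$59.25 interest = $3,177.73; pay $3,177.73 → $0.00
Balance reaches $0.00 in installment 4.

4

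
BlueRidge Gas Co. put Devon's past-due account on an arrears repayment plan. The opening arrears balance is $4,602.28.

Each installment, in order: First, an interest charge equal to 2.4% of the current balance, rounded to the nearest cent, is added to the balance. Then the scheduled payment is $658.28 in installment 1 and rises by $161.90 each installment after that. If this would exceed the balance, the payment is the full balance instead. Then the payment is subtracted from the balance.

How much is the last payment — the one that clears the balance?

$71.84

Installment 1: $4,602.28 +$110.45 interest = $4,712.73; pay $658.28 → $4,054.45
Installment 2: $4,054.45 +$97.31 interest = $4,151.76; pay $820.18 → $3,331.58
Installment 3: $3,331.58 +$79.96 interest = $3,411.54; pay $982.08 → $2,429.46
Installment 4: $2,429.46 +$58.31 interest = $2,487.77; pay $1,143.98 → $1,343.79
Installment 5: $1,343.79 +$32.25 interest = $1,376.04; pay $1,305.88 → $70.16
Installment 6: $70.16 +$1.68 interest = $71.84; pay $71.84 → $0.00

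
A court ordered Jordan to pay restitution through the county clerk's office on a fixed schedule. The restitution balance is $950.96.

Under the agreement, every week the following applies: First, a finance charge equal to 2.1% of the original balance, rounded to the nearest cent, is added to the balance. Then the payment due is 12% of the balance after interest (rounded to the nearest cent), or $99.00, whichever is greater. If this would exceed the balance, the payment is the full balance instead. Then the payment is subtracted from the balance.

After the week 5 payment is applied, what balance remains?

# | Opening | Interest | Payment | End bal
1 | $950.96 | $19.97 | $116.51 | $854.42
2 | $854.42 | $19.97 | $104.93 | $769.46
3 | $769.46 | $19.97 | $99.00 | $690.43
4 | $690.43 | $19.97 | $99.00 | $611.40
5 | $611.40 | $19.97 | $99.00 | $532.37

$532.37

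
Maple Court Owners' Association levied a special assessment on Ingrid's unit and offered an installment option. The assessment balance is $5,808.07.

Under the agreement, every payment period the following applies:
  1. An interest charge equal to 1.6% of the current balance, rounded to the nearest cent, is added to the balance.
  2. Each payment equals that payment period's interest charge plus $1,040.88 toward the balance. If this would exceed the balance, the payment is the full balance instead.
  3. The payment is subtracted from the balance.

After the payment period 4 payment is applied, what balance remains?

Payment period 1: $5,808.07 +$92.93 interest = $5,901.00; pay $1,133.81 → $4,767.19
Payment period 2: $4,767.19 +$76.28 interest = $4,843.47; pay $1,117.16 → $3,726.31
Payment period 3: $3,726.31 +$59.62 interest = $3,785.93; pay $1,100.50 → $2,685.43
Payment period 4: $2,685.43 +$42.97 interest = $2,728.40; pay $1,083.85 → $1,644.55

$1,644.55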